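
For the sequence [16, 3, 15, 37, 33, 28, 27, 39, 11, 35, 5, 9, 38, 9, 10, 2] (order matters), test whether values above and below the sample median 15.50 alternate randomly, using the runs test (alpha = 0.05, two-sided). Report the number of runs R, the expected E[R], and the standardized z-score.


Step 1: Compute median = 15.50; label A = above, B = below.
Labels in order: ABBAAAAABABBABBB  (n_A = 8, n_B = 8)
Step 2: Count runs R = 8.
Step 3: Under H0 (random ordering), E[R] = 2*n_A*n_B/(n_A+n_B) + 1 = 2*8*8/16 + 1 = 9.0000.
        Var[R] = 2*n_A*n_B*(2*n_A*n_B - n_A - n_B) / ((n_A+n_B)^2 * (n_A+n_B-1)) = 14336/3840 = 3.7333.
        SD[R] = 1.9322.
Step 4: Continuity-corrected z = (R + 0.5 - E[R]) / SD[R] = (8 + 0.5 - 9.0000) / 1.9322 = -0.2588.
Step 5: Two-sided p-value via normal approximation = 2*(1 - Phi(|z|)) = 0.795809.
Step 6: alpha = 0.05. fail to reject H0.

R = 8, z = -0.2588, p = 0.795809, fail to reject H0.


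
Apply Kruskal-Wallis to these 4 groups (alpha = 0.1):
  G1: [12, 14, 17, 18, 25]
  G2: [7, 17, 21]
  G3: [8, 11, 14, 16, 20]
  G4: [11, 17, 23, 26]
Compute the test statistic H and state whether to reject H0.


Step 1: Combine all N = 17 observations and assign midranks.
sorted (value, group, rank): (7,G2,1), (8,G3,2), (11,G3,3.5), (11,G4,3.5), (12,G1,5), (14,G1,6.5), (14,G3,6.5), (16,G3,8), (17,G1,10), (17,G2,10), (17,G4,10), (18,G1,12), (20,G3,13), (21,G2,14), (23,G4,15), (25,G1,16), (26,G4,17)
Step 2: Sum ranks within each group.
R_1 = 49.5 (n_1 = 5)
R_2 = 25 (n_2 = 3)
R_3 = 33 (n_3 = 5)
R_4 = 45.5 (n_4 = 4)
Step 3: H = 12/(N(N+1)) * sum(R_i^2/n_i) - 3(N+1)
     = 12/(17*18) * (49.5^2/5 + 25^2/3 + 33^2/5 + 45.5^2/4) - 3*18
     = 0.039216 * 1433.75 - 54
     = 2.225327.
Step 4: Ties present; correction factor C = 1 - 36/(17^3 - 17) = 0.992647. Corrected H = 2.225327 / 0.992647 = 2.241811.
Step 5: Under H0, H ~ chi^2(3); p-value = 0.523760.
Step 6: alpha = 0.1. fail to reject H0.

H = 2.2418, df = 3, p = 0.523760, fail to reject H0.


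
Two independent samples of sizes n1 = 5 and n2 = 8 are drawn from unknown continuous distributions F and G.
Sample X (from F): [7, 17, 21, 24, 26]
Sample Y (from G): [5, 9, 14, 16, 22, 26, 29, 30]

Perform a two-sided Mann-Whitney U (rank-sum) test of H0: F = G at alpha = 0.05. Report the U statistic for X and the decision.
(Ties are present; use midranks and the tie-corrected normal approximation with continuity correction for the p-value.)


Step 1: Combine and sort all 13 observations; assign midranks.
sorted (value, group): (5,Y), (7,X), (9,Y), (14,Y), (16,Y), (17,X), (21,X), (22,Y), (24,X), (26,X), (26,Y), (29,Y), (30,Y)
ranks: 5->1, 7->2, 9->3, 14->4, 16->5, 17->6, 21->7, 22->8, 24->9, 26->10.5, 26->10.5, 29->12, 30->13
Step 2: Rank sum for X: R1 = 2 + 6 + 7 + 9 + 10.5 = 34.5.
Step 3: U_X = R1 - n1(n1+1)/2 = 34.5 - 5*6/2 = 34.5 - 15 = 19.5.
       U_Y = n1*n2 - U_X = 40 - 19.5 = 20.5.
Step 4: Ties are present, so use the tie-corrected normal approximation (with continuity correction) for the p-value.
Step 5: p-value = 1.000000; compare to alpha = 0.05. fail to reject H0.

U_X = 19.5, p = 1.000000, fail to reject H0 at alpha = 0.05.


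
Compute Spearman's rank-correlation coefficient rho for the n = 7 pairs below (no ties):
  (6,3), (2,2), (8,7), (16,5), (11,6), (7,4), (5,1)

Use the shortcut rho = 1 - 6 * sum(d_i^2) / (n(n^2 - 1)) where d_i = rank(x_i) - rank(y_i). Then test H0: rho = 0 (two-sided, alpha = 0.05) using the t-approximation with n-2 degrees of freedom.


Step 1: Rank x and y separately (midranks; no ties here).
rank(x): 6->3, 2->1, 8->5, 16->7, 11->6, 7->4, 5->2
rank(y): 3->3, 2->2, 7->7, 5->5, 6->6, 4->4, 1->1
Step 2: d_i = R_x(i) - R_y(i); compute d_i^2.
  (3-3)^2=0, (1-2)^2=1, (5-7)^2=4, (7-5)^2=4, (6-6)^2=0, (4-4)^2=0, (2-1)^2=1
sum(d^2) = 10.
Step 3: rho = 1 - 6*10 / (7*(7^2 - 1)) = 1 - 60/336 = 0.821429.
Step 4: Under H0, t = rho * sqrt((n-2)/(1-rho^2)) = 3.2206 ~ t(5).
Step 5: Two-sided p-value from the t-distribution with 5 df = 0.023449.
Step 6: alpha = 0.05. reject H0.

rho = 0.8214, p = 0.023449, reject H0 at alpha = 0.05.


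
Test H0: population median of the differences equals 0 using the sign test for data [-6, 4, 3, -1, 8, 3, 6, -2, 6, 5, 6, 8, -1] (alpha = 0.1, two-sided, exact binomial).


Step 1: Discard zero differences. Original n = 13; n_eff = number of nonzero differences = 13.
Nonzero differences (with sign): -6, +4, +3, -1, +8, +3, +6, -2, +6, +5, +6, +8, -1
Step 2: Count signs: positive = 9, negative = 4.
Step 3: Under H0: P(positive) = 0.5, so the number of positives S ~ Bin(13, 0.5).
Step 4: Two-sided exact p-value = sum of Bin(13,0.5) probabilities at or below the observed probability = 0.266846.
Step 5: alpha = 0.1. fail to reject H0.

n_eff = 13, pos = 9, neg = 4, p = 0.266846, fail to reject H0.


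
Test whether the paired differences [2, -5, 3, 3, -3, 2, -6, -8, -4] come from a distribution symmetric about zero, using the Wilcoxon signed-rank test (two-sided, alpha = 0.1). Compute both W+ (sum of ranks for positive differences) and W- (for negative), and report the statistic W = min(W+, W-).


Step 1: Drop any zero differences (none here) and take |d_i|.
|d| = [2, 5, 3, 3, 3, 2, 6, 8, 4]
Step 2: Midrank |d_i| (ties get averaged ranks).
ranks: |2|->1.5, |5|->7, |3|->4, |3|->4, |3|->4, |2|->1.5, |6|->8, |8|->9, |4|->6
Step 3: Attach original signs; sum ranks with positive sign and with negative sign.
W+ = 1.5 + 4 + 4 + 1.5 = 11
W- = 7 + 4 + 8 + 9 + 6 = 34
(Check: W+ + W- = 45 should equal n(n+1)/2 = 45.)
Step 4: Test statistic W = min(W+, W-) = 11.
Step 5: Ties in |d|, so use the tie-corrected normal approximation.
        E[W] = n(n+1)/4 = 9*10/4 = 22.5.
        Tie groups: |d|=2 (t=2), |d|=3 (t=3); sum(t^3 - t) = 30.
        Var[W] = n(n+1)(2n+1)/24 - sum(t^3-t)/48 = 1710/24 - 30/48 = 70.625.
        z = (W - E[W]) / sqrt(Var[W]) = (11 - 22.5) / 8.4039 = -1.3684.
        Two-sided p = 2*Phi(z) = 0.171181.
Step 6: alpha = 0.1. fail to reject H0.

W+ = 11, W- = 34, W = min = 11, p = 0.171181, fail to reject H0.


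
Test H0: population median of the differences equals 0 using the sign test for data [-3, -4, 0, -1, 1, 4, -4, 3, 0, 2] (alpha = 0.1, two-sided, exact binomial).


Step 1: Discard zero differences. Original n = 10; n_eff = number of nonzero differences = 8.
Nonzero differences (with sign): -3, -4, -1, +1, +4, -4, +3, +2
Step 2: Count signs: positive = 4, negative = 4.
Step 3: Under H0: P(positive) = 0.5, so the number of positives S ~ Bin(8, 0.5).
Step 4: Two-sided exact p-value = sum of Bin(8,0.5) probabilities at or below the observed probability = 1.000000.
Step 5: alpha = 0.1. fail to reject H0.

n_eff = 8, pos = 4, neg = 4, p = 1.000000, fail to reject H0.


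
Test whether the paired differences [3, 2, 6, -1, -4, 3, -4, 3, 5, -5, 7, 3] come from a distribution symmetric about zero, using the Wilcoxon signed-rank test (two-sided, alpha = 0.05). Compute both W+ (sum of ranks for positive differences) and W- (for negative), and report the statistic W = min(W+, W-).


Step 1: Drop any zero differences (none here) and take |d_i|.
|d| = [3, 2, 6, 1, 4, 3, 4, 3, 5, 5, 7, 3]
Step 2: Midrank |d_i| (ties get averaged ranks).
ranks: |3|->4.5, |2|->2, |6|->11, |1|->1, |4|->7.5, |3|->4.5, |4|->7.5, |3|->4.5, |5|->9.5, |5|->9.5, |7|->12, |3|->4.5
Step 3: Attach original signs; sum ranks with positive sign and with negative sign.
W+ = 4.5 + 2 + 11 + 4.5 + 4.5 + 9.5 + 12 + 4.5 = 52.5
W- = 1 + 7.5 + 7.5 + 9.5 = 25.5
(Check: W+ + W- = 78 should equal n(n+1)/2 = 78.)
Step 4: Test statistic W = min(W+, W-) = 25.5.
Step 5: Ties in |d|, so use the tie-corrected normal approximation.
        E[W] = n(n+1)/4 = 12*13/4 = 39.
        Tie groups: |d|=3 (t=4), |d|=4 (t=2), |d|=5 (t=2); sum(t^3 - t) = 72.
        Var[W] = n(n+1)(2n+1)/24 - sum(t^3-t)/48 = 3900/24 - 72/48 = 161.
        z = (W - E[W]) / sqrt(Var[W]) = (25.5 - 39) / 12.6886 = -1.0639.
        Two-sided p = 2*Phi(z) = 0.287352.
Step 6: alpha = 0.05. fail to reject H0.

W+ = 52.5, W- = 25.5, W = min = 25.5, p = 0.287352, fail to reject H0.


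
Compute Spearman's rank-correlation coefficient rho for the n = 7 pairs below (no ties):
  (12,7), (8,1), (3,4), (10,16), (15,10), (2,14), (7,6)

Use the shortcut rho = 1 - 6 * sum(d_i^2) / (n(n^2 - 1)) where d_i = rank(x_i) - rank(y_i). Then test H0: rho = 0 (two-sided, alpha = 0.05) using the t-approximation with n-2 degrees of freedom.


Step 1: Rank x and y separately (midranks; no ties here).
rank(x): 12->6, 8->4, 3->2, 10->5, 15->7, 2->1, 7->3
rank(y): 7->4, 1->1, 4->2, 16->7, 10->5, 14->6, 6->3
Step 2: d_i = R_x(i) - R_y(i); compute d_i^2.
  (6-4)^2=4, (4-1)^2=9, (2-2)^2=0, (5-7)^2=4, (7-5)^2=4, (1-6)^2=25, (3-3)^2=0
sum(d^2) = 46.
Step 3: rho = 1 - 6*46 / (7*(7^2 - 1)) = 1 - 276/336 = 0.178571.
Step 4: Under H0, t = rho * sqrt((n-2)/(1-rho^2)) = 0.4058 ~ t(5).
Step 5: Two-sided p-value from the t-distribution with 5 df = 0.701658.
Step 6: alpha = 0.05. fail to reject H0.

rho = 0.1786, p = 0.701658, fail to reject H0 at alpha = 0.05.


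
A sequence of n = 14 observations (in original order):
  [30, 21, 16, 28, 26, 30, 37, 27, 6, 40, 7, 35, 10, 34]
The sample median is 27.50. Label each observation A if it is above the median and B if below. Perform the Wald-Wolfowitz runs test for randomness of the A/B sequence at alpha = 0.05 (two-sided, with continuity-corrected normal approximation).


Step 1: Compute median = 27.50; label A = above, B = below.
Labels in order: ABBABAABBABABA  (n_A = 7, n_B = 7)
Step 2: Count runs R = 11.
Step 3: Under H0 (random ordering), E[R] = 2*n_A*n_B/(n_A+n_B) + 1 = 2*7*7/14 + 1 = 8.0000.
        Var[R] = 2*n_A*n_B*(2*n_A*n_B - n_A - n_B) / ((n_A+n_B)^2 * (n_A+n_B-1)) = 8232/2548 = 3.2308.
        SD[R] = 1.7974.
Step 4: Continuity-corrected z = (R - 0.5 - E[R]) / SD[R] = (11 - 0.5 - 8.0000) / 1.7974 = 1.3909.
Step 5: Two-sided p-value via normal approximation = 2*(1 - Phi(|z|)) = 0.164264.
Step 6: alpha = 0.05. fail to reject H0.

R = 11, z = 1.3909, p = 0.164264, fail to reject H0.


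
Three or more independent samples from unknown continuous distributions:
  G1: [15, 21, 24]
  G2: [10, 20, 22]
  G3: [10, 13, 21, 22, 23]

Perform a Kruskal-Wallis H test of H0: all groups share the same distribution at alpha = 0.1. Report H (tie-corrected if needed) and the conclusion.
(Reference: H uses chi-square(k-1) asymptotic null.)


Step 1: Combine all N = 11 observations and assign midranks.
sorted (value, group, rank): (10,G2,1.5), (10,G3,1.5), (13,G3,3), (15,G1,4), (20,G2,5), (21,G1,6.5), (21,G3,6.5), (22,G2,8.5), (22,G3,8.5), (23,G3,10), (24,G1,11)
Step 2: Sum ranks within each group.
R_1 = 21.5 (n_1 = 3)
R_2 = 15 (n_2 = 3)
R_3 = 29.5 (n_3 = 5)
Step 3: H = 12/(N(N+1)) * sum(R_i^2/n_i) - 3(N+1)
     = 12/(11*12) * (21.5^2/3 + 15^2/3 + 29.5^2/5) - 3*12
     = 0.090909 * 403.133 - 36
     = 0.648485.
Step 4: Ties present; correction factor C = 1 - 18/(11^3 - 11) = 0.986364. Corrected H = 0.648485 / 0.986364 = 0.657450.
Step 5: Under H0, H ~ chi^2(2); p-value = 0.719841.
Step 6: alpha = 0.1. fail to reject H0.

H = 0.6575, df = 2, p = 0.719841, fail to reject H0.


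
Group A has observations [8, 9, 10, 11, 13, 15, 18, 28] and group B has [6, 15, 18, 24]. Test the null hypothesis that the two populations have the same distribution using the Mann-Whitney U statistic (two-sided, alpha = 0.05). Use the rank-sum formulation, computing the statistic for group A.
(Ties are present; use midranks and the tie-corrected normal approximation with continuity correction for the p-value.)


Step 1: Combine and sort all 12 observations; assign midranks.
sorted (value, group): (6,Y), (8,X), (9,X), (10,X), (11,X), (13,X), (15,X), (15,Y), (18,X), (18,Y), (24,Y), (28,X)
ranks: 6->1, 8->2, 9->3, 10->4, 11->5, 13->6, 15->7.5, 15->7.5, 18->9.5, 18->9.5, 24->11, 28->12
Step 2: Rank sum for X: R1 = 2 + 3 + 4 + 5 + 6 + 7.5 + 9.5 + 12 = 49.
Step 3: U_X = R1 - n1(n1+1)/2 = 49 - 8*9/2 = 49 - 36 = 13.
       U_Y = n1*n2 - U_X = 32 - 13 = 19.
Step 4: Ties are present, so use the tie-corrected normal approximation (with continuity correction) for the p-value.
Step 5: p-value = 0.670038; compare to alpha = 0.05. fail to reject H0.

U_X = 13, p = 0.670038, fail to reject H0 at alpha = 0.05.


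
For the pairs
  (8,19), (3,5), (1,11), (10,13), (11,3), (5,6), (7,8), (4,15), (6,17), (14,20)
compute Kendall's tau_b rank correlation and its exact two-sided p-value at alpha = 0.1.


Step 1: Enumerate the 45 unordered pairs (i,j) with i<j and classify each by sign(x_j-x_i) * sign(y_j-y_i).
  (1,2):dx=-5,dy=-14->C; (1,3):dx=-7,dy=-8->C; (1,4):dx=+2,dy=-6->D; (1,5):dx=+3,dy=-16->D
  (1,6):dx=-3,dy=-13->C; (1,7):dx=-1,dy=-11->C; (1,8):dx=-4,dy=-4->C; (1,9):dx=-2,dy=-2->C
  (1,10):dx=+6,dy=+1->C; (2,3):dx=-2,dy=+6->D; (2,4):dx=+7,dy=+8->C; (2,5):dx=+8,dy=-2->D
  (2,6):dx=+2,dy=+1->C; (2,7):dx=+4,dy=+3->C; (2,8):dx=+1,dy=+10->C; (2,9):dx=+3,dy=+12->C
  (2,10):dx=+11,dy=+15->C; (3,4):dx=+9,dy=+2->C; (3,5):dx=+10,dy=-8->D; (3,6):dx=+4,dy=-5->D
  (3,7):dx=+6,dy=-3->D; (3,8):dx=+3,dy=+4->C; (3,9):dx=+5,dy=+6->C; (3,10):dx=+13,dy=+9->C
  (4,5):dx=+1,dy=-10->D; (4,6):dx=-5,dy=-7->C; (4,7):dx=-3,dy=-5->C; (4,8):dx=-6,dy=+2->D
  (4,9):dx=-4,dy=+4->D; (4,10):dx=+4,dy=+7->C; (5,6):dx=-6,dy=+3->D; (5,7):dx=-4,dy=+5->D
  (5,8):dx=-7,dy=+12->D; (5,9):dx=-5,dy=+14->D; (5,10):dx=+3,dy=+17->C; (6,7):dx=+2,dy=+2->C
  (6,8):dx=-1,dy=+9->D; (6,9):dx=+1,dy=+11->C; (6,10):dx=+9,dy=+14->C; (7,8):dx=-3,dy=+7->D
  (7,9):dx=-1,dy=+9->D; (7,10):dx=+7,dy=+12->C; (8,9):dx=+2,dy=+2->C; (8,10):dx=+10,dy=+5->C
  (9,10):dx=+8,dy=+3->C
Step 2: C = 28, D = 17, total pairs = 45.
Step 3: tau = (C - D)/(n(n-1)/2) = (28 - 17)/45 = 0.244444.
Step 4: Exact two-sided p-value (enumerate n! = 3628800 permutations of y under H0): p = 0.380720.
Step 5: alpha = 0.1. fail to reject H0.

tau_b = 0.2444 (C=28, D=17), p = 0.380720, fail to reject H0.


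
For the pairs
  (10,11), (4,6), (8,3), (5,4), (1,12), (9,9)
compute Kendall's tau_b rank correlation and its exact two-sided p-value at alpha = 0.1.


Step 1: Enumerate the 15 unordered pairs (i,j) with i<j and classify each by sign(x_j-x_i) * sign(y_j-y_i).
  (1,2):dx=-6,dy=-5->C; (1,3):dx=-2,dy=-8->C; (1,4):dx=-5,dy=-7->C; (1,5):dx=-9,dy=+1->D
  (1,6):dx=-1,dy=-2->C; (2,3):dx=+4,dy=-3->D; (2,4):dx=+1,dy=-2->D; (2,5):dx=-3,dy=+6->D
  (2,6):dx=+5,dy=+3->C; (3,4):dx=-3,dy=+1->D; (3,5):dx=-7,dy=+9->D; (3,6):dx=+1,dy=+6->C
  (4,5):dx=-4,dy=+8->D; (4,6):dx=+4,dy=+5->C; (5,6):dx=+8,dy=-3->D
Step 2: C = 7, D = 8, total pairs = 15.
Step 3: tau = (C - D)/(n(n-1)/2) = (7 - 8)/15 = -0.066667.
Step 4: Exact two-sided p-value (enumerate n! = 720 permutations of y under H0): p = 1.000000.
Step 5: alpha = 0.1. fail to reject H0.

tau_b = -0.0667 (C=7, D=8), p = 1.000000, fail to reject H0.


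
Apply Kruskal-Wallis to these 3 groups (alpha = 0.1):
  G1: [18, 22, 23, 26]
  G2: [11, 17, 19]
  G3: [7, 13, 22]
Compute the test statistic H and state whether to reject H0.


Step 1: Combine all N = 10 observations and assign midranks.
sorted (value, group, rank): (7,G3,1), (11,G2,2), (13,G3,3), (17,G2,4), (18,G1,5), (19,G2,6), (22,G1,7.5), (22,G3,7.5), (23,G1,9), (26,G1,10)
Step 2: Sum ranks within each group.
R_1 = 31.5 (n_1 = 4)
R_2 = 12 (n_2 = 3)
R_3 = 11.5 (n_3 = 3)
Step 3: H = 12/(N(N+1)) * sum(R_i^2/n_i) - 3(N+1)
     = 12/(10*11) * (31.5^2/4 + 12^2/3 + 11.5^2/3) - 3*11
     = 0.109091 * 340.146 - 33
     = 4.106818.
Step 4: Ties present; correction factor C = 1 - 6/(10^3 - 10) = 0.993939. Corrected H = 4.106818 / 0.993939 = 4.131860.
Step 5: Under H0, H ~ chi^2(2); p-value = 0.126700.
Step 6: alpha = 0.1. fail to reject H0.

H = 4.1319, df = 2, p = 0.126700, fail to reject H0.


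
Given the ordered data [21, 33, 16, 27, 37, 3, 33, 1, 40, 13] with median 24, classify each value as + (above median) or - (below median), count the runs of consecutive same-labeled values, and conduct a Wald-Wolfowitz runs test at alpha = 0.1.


Step 1: Compute median = 24; label A = above, B = below.
Labels in order: BABAABABAB  (n_A = 5, n_B = 5)
Step 2: Count runs R = 9.
Step 3: Under H0 (random ordering), E[R] = 2*n_A*n_B/(n_A+n_B) + 1 = 2*5*5/10 + 1 = 6.0000.
        Var[R] = 2*n_A*n_B*(2*n_A*n_B - n_A - n_B) / ((n_A+n_B)^2 * (n_A+n_B-1)) = 2000/900 = 2.2222.
        SD[R] = 1.4907.
Step 4: Continuity-corrected z = (R - 0.5 - E[R]) / SD[R] = (9 - 0.5 - 6.0000) / 1.4907 = 1.6771.
Step 5: Two-sided p-value via normal approximation = 2*(1 - Phi(|z|)) = 0.093533.
Step 6: alpha = 0.1. reject H0.

R = 9, z = 1.6771, p = 0.093533, reject H0.


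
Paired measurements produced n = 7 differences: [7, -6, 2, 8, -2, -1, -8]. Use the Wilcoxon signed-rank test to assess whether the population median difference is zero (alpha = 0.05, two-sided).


Step 1: Drop any zero differences (none here) and take |d_i|.
|d| = [7, 6, 2, 8, 2, 1, 8]
Step 2: Midrank |d_i| (ties get averaged ranks).
ranks: |7|->5, |6|->4, |2|->2.5, |8|->6.5, |2|->2.5, |1|->1, |8|->6.5
Step 3: Attach original signs; sum ranks with positive sign and with negative sign.
W+ = 5 + 2.5 + 6.5 = 14
W- = 4 + 2.5 + 1 + 6.5 = 14
(Check: W+ + W- = 28 should equal n(n+1)/2 = 28.)
Step 4: Test statistic W = min(W+, W-) = 14.
Step 5: Ties in |d|, so use the tie-corrected normal approximation.
        E[W] = n(n+1)/4 = 7*8/4 = 14.
        Tie groups: |d|=2 (t=2), |d|=8 (t=2); sum(t^3 - t) = 12.
        Var[W] = n(n+1)(2n+1)/24 - sum(t^3-t)/48 = 840/24 - 12/48 = 34.75.
        z = (W - E[W]) / sqrt(Var[W]) = (14 - 14) / 5.8949 = 0.0000.
        Two-sided p = 2*Phi(z) = 1.000000.
Step 6: alpha = 0.05. fail to reject H0.

W+ = 14, W- = 14, W = min = 14, p = 1.000000, fail to reject H0.


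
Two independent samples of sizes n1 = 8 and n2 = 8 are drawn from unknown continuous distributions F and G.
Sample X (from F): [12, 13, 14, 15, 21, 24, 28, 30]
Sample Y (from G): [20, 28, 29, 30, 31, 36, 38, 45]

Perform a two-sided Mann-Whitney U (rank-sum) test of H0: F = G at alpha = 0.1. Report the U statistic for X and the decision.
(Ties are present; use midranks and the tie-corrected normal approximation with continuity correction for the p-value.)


Step 1: Combine and sort all 16 observations; assign midranks.
sorted (value, group): (12,X), (13,X), (14,X), (15,X), (20,Y), (21,X), (24,X), (28,X), (28,Y), (29,Y), (30,X), (30,Y), (31,Y), (36,Y), (38,Y), (45,Y)
ranks: 12->1, 13->2, 14->3, 15->4, 20->5, 21->6, 24->7, 28->8.5, 28->8.5, 29->10, 30->11.5, 30->11.5, 31->13, 36->14, 38->15, 45->16
Step 2: Rank sum for X: R1 = 1 + 2 + 3 + 4 + 6 + 7 + 8.5 + 11.5 = 43.
Step 3: U_X = R1 - n1(n1+1)/2 = 43 - 8*9/2 = 43 - 36 = 7.
       U_Y = n1*n2 - U_X = 64 - 7 = 57.
Step 4: Ties are present, so use the tie-corrected normal approximation (with continuity correction) for the p-value.
Step 5: p-value = 0.009972; compare to alpha = 0.1. reject H0.

U_X = 7, p = 0.009972, reject H0 at alpha = 0.1.


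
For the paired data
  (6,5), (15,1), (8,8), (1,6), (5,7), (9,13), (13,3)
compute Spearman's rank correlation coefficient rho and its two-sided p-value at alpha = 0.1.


Step 1: Rank x and y separately (midranks; no ties here).
rank(x): 6->3, 15->7, 8->4, 1->1, 5->2, 9->5, 13->6
rank(y): 5->3, 1->1, 8->6, 6->4, 7->5, 13->7, 3->2
Step 2: d_i = R_x(i) - R_y(i); compute d_i^2.
  (3-3)^2=0, (7-1)^2=36, (4-6)^2=4, (1-4)^2=9, (2-5)^2=9, (5-7)^2=4, (6-2)^2=16
sum(d^2) = 78.
Step 3: rho = 1 - 6*78 / (7*(7^2 - 1)) = 1 - 468/336 = -0.392857.
Step 4: Under H0, t = rho * sqrt((n-2)/(1-rho^2)) = -0.9553 ~ t(5).
Step 5: Two-sided p-value from the t-distribution with 5 df = 0.383317.
Step 6: alpha = 0.1. fail to reject H0.

rho = -0.3929, p = 0.383317, fail to reject H0 at alpha = 0.1.


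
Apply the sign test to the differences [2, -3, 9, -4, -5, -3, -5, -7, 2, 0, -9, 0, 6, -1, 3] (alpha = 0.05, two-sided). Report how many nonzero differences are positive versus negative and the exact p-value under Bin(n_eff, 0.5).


Step 1: Discard zero differences. Original n = 15; n_eff = number of nonzero differences = 13.
Nonzero differences (with sign): +2, -3, +9, -4, -5, -3, -5, -7, +2, -9, +6, -1, +3
Step 2: Count signs: positive = 5, negative = 8.
Step 3: Under H0: P(positive) = 0.5, so the number of positives S ~ Bin(13, 0.5).
Step 4: Two-sided exact p-value = sum of Bin(13,0.5) probabilities at or below the observed probability = 0.581055.
Step 5: alpha = 0.05. fail to reject H0.

n_eff = 13, pos = 5, neg = 8, p = 0.581055, fail to reject H0.


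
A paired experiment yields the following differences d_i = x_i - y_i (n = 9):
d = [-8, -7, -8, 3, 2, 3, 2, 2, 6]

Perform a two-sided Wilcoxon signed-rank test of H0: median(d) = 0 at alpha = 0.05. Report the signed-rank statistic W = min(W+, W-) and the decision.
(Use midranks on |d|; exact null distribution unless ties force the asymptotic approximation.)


Step 1: Drop any zero differences (none here) and take |d_i|.
|d| = [8, 7, 8, 3, 2, 3, 2, 2, 6]
Step 2: Midrank |d_i| (ties get averaged ranks).
ranks: |8|->8.5, |7|->7, |8|->8.5, |3|->4.5, |2|->2, |3|->4.5, |2|->2, |2|->2, |6|->6
Step 3: Attach original signs; sum ranks with positive sign and with negative sign.
W+ = 4.5 + 2 + 4.5 + 2 + 2 + 6 = 21
W- = 8.5 + 7 + 8.5 = 24
(Check: W+ + W- = 45 should equal n(n+1)/2 = 45.)
Step 4: Test statistic W = min(W+, W-) = 21.
Step 5: Ties in |d|, so use the tie-corrected normal approximation.
        E[W] = n(n+1)/4 = 9*10/4 = 22.5.
        Tie groups: |d|=2 (t=3), |d|=3 (t=2), |d|=8 (t=2); sum(t^3 - t) = 36.
        Var[W] = n(n+1)(2n+1)/24 - sum(t^3-t)/48 = 1710/24 - 36/48 = 70.5.
        z = (W - E[W]) / sqrt(Var[W]) = (21 - 22.5) / 8.3964 = -0.1786.
        Two-sided p = 2*Phi(z) = 0.858215.
Step 6: alpha = 0.05. fail to reject H0.

W+ = 21, W- = 24, W = min = 21, p = 0.858215, fail to reject H0.


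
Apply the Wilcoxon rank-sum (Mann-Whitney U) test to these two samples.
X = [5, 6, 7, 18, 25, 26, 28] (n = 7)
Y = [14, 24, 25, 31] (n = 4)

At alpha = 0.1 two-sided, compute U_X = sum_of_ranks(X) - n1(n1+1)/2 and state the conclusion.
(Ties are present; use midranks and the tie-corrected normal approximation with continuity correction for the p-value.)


Step 1: Combine and sort all 11 observations; assign midranks.
sorted (value, group): (5,X), (6,X), (7,X), (14,Y), (18,X), (24,Y), (25,X), (25,Y), (26,X), (28,X), (31,Y)
ranks: 5->1, 6->2, 7->3, 14->4, 18->5, 24->6, 25->7.5, 25->7.5, 26->9, 28->10, 31->11
Step 2: Rank sum for X: R1 = 1 + 2 + 3 + 5 + 7.5 + 9 + 10 = 37.5.
Step 3: U_X = R1 - n1(n1+1)/2 = 37.5 - 7*8/2 = 37.5 - 28 = 9.5.
       U_Y = n1*n2 - U_X = 28 - 9.5 = 18.5.
Step 4: Ties are present, so use the tie-corrected normal approximation (with continuity correction) for the p-value.
Step 5: p-value = 0.448659; compare to alpha = 0.1. fail to reject H0.

U_X = 9.5, p = 0.448659, fail to reject H0 at alpha = 0.1.


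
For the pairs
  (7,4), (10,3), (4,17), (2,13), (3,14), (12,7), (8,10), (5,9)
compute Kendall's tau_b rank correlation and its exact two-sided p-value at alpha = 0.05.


Step 1: Enumerate the 28 unordered pairs (i,j) with i<j and classify each by sign(x_j-x_i) * sign(y_j-y_i).
  (1,2):dx=+3,dy=-1->D; (1,3):dx=-3,dy=+13->D; (1,4):dx=-5,dy=+9->D; (1,5):dx=-4,dy=+10->D
  (1,6):dx=+5,dy=+3->C; (1,7):dx=+1,dy=+6->C; (1,8):dx=-2,dy=+5->D; (2,3):dx=-6,dy=+14->D
  (2,4):dx=-8,dy=+10->D; (2,5):dx=-7,dy=+11->D; (2,6):dx=+2,dy=+4->C; (2,7):dx=-2,dy=+7->D
  (2,8):dx=-5,dy=+6->D; (3,4):dx=-2,dy=-4->C; (3,5):dx=-1,dy=-3->C; (3,6):dx=+8,dy=-10->D
  (3,7):dx=+4,dy=-7->D; (3,8):dx=+1,dy=-8->D; (4,5):dx=+1,dy=+1->C; (4,6):dx=+10,dy=-6->D
  (4,7):dx=+6,dy=-3->D; (4,8):dx=+3,dy=-4->D; (5,6):dx=+9,dy=-7->D; (5,7):dx=+5,dy=-4->D
  (5,8):dx=+2,dy=-5->D; (6,7):dx=-4,dy=+3->D; (6,8):dx=-7,dy=+2->D; (7,8):dx=-3,dy=-1->C
Step 2: C = 7, D = 21, total pairs = 28.
Step 3: tau = (C - D)/(n(n-1)/2) = (7 - 21)/28 = -0.500000.
Step 4: Exact two-sided p-value (enumerate n! = 40320 permutations of y under H0): p = 0.108681.
Step 5: alpha = 0.05. fail to reject H0.

tau_b = -0.5000 (C=7, D=21), p = 0.108681, fail to reject H0.


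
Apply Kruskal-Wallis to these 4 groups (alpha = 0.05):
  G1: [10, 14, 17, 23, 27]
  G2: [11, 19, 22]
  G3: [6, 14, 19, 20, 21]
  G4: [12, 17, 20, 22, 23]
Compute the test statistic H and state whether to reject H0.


Step 1: Combine all N = 18 observations and assign midranks.
sorted (value, group, rank): (6,G3,1), (10,G1,2), (11,G2,3), (12,G4,4), (14,G1,5.5), (14,G3,5.5), (17,G1,7.5), (17,G4,7.5), (19,G2,9.5), (19,G3,9.5), (20,G3,11.5), (20,G4,11.5), (21,G3,13), (22,G2,14.5), (22,G4,14.5), (23,G1,16.5), (23,G4,16.5), (27,G1,18)
Step 2: Sum ranks within each group.
R_1 = 49.5 (n_1 = 5)
R_2 = 27 (n_2 = 3)
R_3 = 40.5 (n_3 = 5)
R_4 = 54 (n_4 = 5)
Step 3: H = 12/(N(N+1)) * sum(R_i^2/n_i) - 3(N+1)
     = 12/(18*19) * (49.5^2/5 + 27^2/3 + 40.5^2/5 + 54^2/5) - 3*19
     = 0.035088 * 1644.3 - 57
     = 0.694737.
Step 4: Ties present; correction factor C = 1 - 36/(18^3 - 18) = 0.993808. Corrected H = 0.694737 / 0.993808 = 0.699065.
Step 5: Under H0, H ~ chi^2(3); p-value = 0.873424.
Step 6: alpha = 0.05. fail to reject H0.

H = 0.6991, df = 3, p = 0.873424, fail to reject H0.


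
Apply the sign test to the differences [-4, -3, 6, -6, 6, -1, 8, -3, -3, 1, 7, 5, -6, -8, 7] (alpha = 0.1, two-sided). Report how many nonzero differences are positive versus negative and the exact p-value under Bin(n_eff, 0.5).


Step 1: Discard zero differences. Original n = 15; n_eff = number of nonzero differences = 15.
Nonzero differences (with sign): -4, -3, +6, -6, +6, -1, +8, -3, -3, +1, +7, +5, -6, -8, +7
Step 2: Count signs: positive = 7, negative = 8.
Step 3: Under H0: P(positive) = 0.5, so the number of positives S ~ Bin(15, 0.5).
Step 4: Two-sided exact p-value = sum of Bin(15,0.5) probabilities at or below the observed probability = 1.000000.
Step 5: alpha = 0.1. fail to reject H0.

n_eff = 15, pos = 7, neg = 8, p = 1.000000, fail to reject H0.


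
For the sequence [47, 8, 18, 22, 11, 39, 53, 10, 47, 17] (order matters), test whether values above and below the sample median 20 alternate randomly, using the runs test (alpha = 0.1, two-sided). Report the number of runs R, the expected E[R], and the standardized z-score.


Step 1: Compute median = 20; label A = above, B = below.
Labels in order: ABBABAABAB  (n_A = 5, n_B = 5)
Step 2: Count runs R = 8.
Step 3: Under H0 (random ordering), E[R] = 2*n_A*n_B/(n_A+n_B) + 1 = 2*5*5/10 + 1 = 6.0000.
        Var[R] = 2*n_A*n_B*(2*n_A*n_B - n_A - n_B) / ((n_A+n_B)^2 * (n_A+n_B-1)) = 2000/900 = 2.2222.
        SD[R] = 1.4907.
Step 4: Continuity-corrected z = (R - 0.5 - E[R]) / SD[R] = (8 - 0.5 - 6.0000) / 1.4907 = 1.0062.
Step 5: Two-sided p-value via normal approximation = 2*(1 - Phi(|z|)) = 0.314305.
Step 6: alpha = 0.1. fail to reject H0.

R = 8, z = 1.0062, p = 0.314305, fail to reject H0.


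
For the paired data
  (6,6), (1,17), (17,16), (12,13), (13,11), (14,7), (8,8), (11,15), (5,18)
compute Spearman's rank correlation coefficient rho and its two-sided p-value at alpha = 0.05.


Step 1: Rank x and y separately (midranks; no ties here).
rank(x): 6->3, 1->1, 17->9, 12->6, 13->7, 14->8, 8->4, 11->5, 5->2
rank(y): 6->1, 17->8, 16->7, 13->5, 11->4, 7->2, 8->3, 15->6, 18->9
Step 2: d_i = R_x(i) - R_y(i); compute d_i^2.
  (3-1)^2=4, (1-8)^2=49, (9-7)^2=4, (6-5)^2=1, (7-4)^2=9, (8-2)^2=36, (4-3)^2=1, (5-6)^2=1, (2-9)^2=49
sum(d^2) = 154.
Step 3: rho = 1 - 6*154 / (9*(9^2 - 1)) = 1 - 924/720 = -0.283333.
Step 4: Under H0, t = rho * sqrt((n-2)/(1-rho^2)) = -0.7817 ~ t(7).
Step 5: Two-sided p-value from the t-distribution with 7 df = 0.460030.
Step 6: alpha = 0.05. fail to reject H0.

rho = -0.2833, p = 0.460030, fail to reject H0 at alpha = 0.05.


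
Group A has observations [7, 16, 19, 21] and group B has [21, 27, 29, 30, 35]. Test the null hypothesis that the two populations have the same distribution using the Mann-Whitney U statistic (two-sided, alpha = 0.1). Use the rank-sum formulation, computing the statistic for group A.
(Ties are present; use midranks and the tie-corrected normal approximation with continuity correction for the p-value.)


Step 1: Combine and sort all 9 observations; assign midranks.
sorted (value, group): (7,X), (16,X), (19,X), (21,X), (21,Y), (27,Y), (29,Y), (30,Y), (35,Y)
ranks: 7->1, 16->2, 19->3, 21->4.5, 21->4.5, 27->6, 29->7, 30->8, 35->9
Step 2: Rank sum for X: R1 = 1 + 2 + 3 + 4.5 = 10.5.
Step 3: U_X = R1 - n1(n1+1)/2 = 10.5 - 4*5/2 = 10.5 - 10 = 0.5.
       U_Y = n1*n2 - U_X = 20 - 0.5 = 19.5.
Step 4: Ties are present, so use the tie-corrected normal approximation (with continuity correction) for the p-value.
Step 5: p-value = 0.026844; compare to alpha = 0.1. reject H0.

U_X = 0.5, p = 0.026844, reject H0 at alpha = 0.1.


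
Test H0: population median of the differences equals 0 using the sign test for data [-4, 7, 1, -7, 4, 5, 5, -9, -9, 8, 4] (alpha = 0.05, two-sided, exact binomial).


Step 1: Discard zero differences. Original n = 11; n_eff = number of nonzero differences = 11.
Nonzero differences (with sign): -4, +7, +1, -7, +4, +5, +5, -9, -9, +8, +4
Step 2: Count signs: positive = 7, negative = 4.
Step 3: Under H0: P(positive) = 0.5, so the number of positives S ~ Bin(11, 0.5).
Step 4: Two-sided exact p-value = sum of Bin(11,0.5) probabilities at or below the observed probability = 0.548828.
Step 5: alpha = 0.05. fail to reject H0.

n_eff = 11, pos = 7, neg = 4, p = 0.548828, fail to reject H0.


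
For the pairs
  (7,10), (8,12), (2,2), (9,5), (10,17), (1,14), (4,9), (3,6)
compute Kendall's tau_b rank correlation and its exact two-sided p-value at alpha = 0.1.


Step 1: Enumerate the 28 unordered pairs (i,j) with i<j and classify each by sign(x_j-x_i) * sign(y_j-y_i).
  (1,2):dx=+1,dy=+2->C; (1,3):dx=-5,dy=-8->C; (1,4):dx=+2,dy=-5->D; (1,5):dx=+3,dy=+7->C
  (1,6):dx=-6,dy=+4->D; (1,7):dx=-3,dy=-1->C; (1,8):dx=-4,dy=-4->C; (2,3):dx=-6,dy=-10->C
  (2,4):dx=+1,dy=-7->D; (2,5):dx=+2,dy=+5->C; (2,6):dx=-7,dy=+2->D; (2,7):dx=-4,dy=-3->C
  (2,8):dx=-5,dy=-6->C; (3,4):dx=+7,dy=+3->C; (3,5):dx=+8,dy=+15->C; (3,6):dx=-1,dy=+12->D
  (3,7):dx=+2,dy=+7->C; (3,8):dx=+1,dy=+4->C; (4,5):dx=+1,dy=+12->C; (4,6):dx=-8,dy=+9->D
  (4,7):dx=-5,dy=+4->D; (4,8):dx=-6,dy=+1->D; (5,6):dx=-9,dy=-3->C; (5,7):dx=-6,dy=-8->C
  (5,8):dx=-7,dy=-11->C; (6,7):dx=+3,dy=-5->D; (6,8):dx=+2,dy=-8->D; (7,8):dx=-1,dy=-3->C
Step 2: C = 18, D = 10, total pairs = 28.
Step 3: tau = (C - D)/(n(n-1)/2) = (18 - 10)/28 = 0.285714.
Step 4: Exact two-sided p-value (enumerate n! = 40320 permutations of y under H0): p = 0.398760.
Step 5: alpha = 0.1. fail to reject H0.

tau_b = 0.2857 (C=18, D=10), p = 0.398760, fail to reject H0.


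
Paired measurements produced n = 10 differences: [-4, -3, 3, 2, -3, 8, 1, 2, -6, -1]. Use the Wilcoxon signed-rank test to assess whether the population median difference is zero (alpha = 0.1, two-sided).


Step 1: Drop any zero differences (none here) and take |d_i|.
|d| = [4, 3, 3, 2, 3, 8, 1, 2, 6, 1]
Step 2: Midrank |d_i| (ties get averaged ranks).
ranks: |4|->8, |3|->6, |3|->6, |2|->3.5, |3|->6, |8|->10, |1|->1.5, |2|->3.5, |6|->9, |1|->1.5
Step 3: Attach original signs; sum ranks with positive sign and with negative sign.
W+ = 6 + 3.5 + 10 + 1.5 + 3.5 = 24.5
W- = 8 + 6 + 6 + 9 + 1.5 = 30.5
(Check: W+ + W- = 55 should equal n(n+1)/2 = 55.)
Step 4: Test statistic W = min(W+, W-) = 24.5.
Step 5: Ties in |d|, so use the tie-corrected normal approximation.
        E[W] = n(n+1)/4 = 10*11/4 = 27.5.
        Tie groups: |d|=1 (t=2), |d|=2 (t=2), |d|=3 (t=3); sum(t^3 - t) = 36.
        Var[W] = n(n+1)(2n+1)/24 - sum(t^3-t)/48 = 2310/24 - 36/48 = 95.5.
        z = (W - E[W]) / sqrt(Var[W]) = (24.5 - 27.5) / 9.7724 = -0.3070.
        Two-sided p = 2*Phi(z) = 0.758853.
Step 6: alpha = 0.1. fail to reject H0.

W+ = 24.5, W- = 30.5, W = min = 24.5, p = 0.758853, fail to reject H0.


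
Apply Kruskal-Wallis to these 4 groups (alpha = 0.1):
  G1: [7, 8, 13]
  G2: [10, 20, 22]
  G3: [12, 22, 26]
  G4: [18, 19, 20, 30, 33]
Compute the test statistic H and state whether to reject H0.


Step 1: Combine all N = 14 observations and assign midranks.
sorted (value, group, rank): (7,G1,1), (8,G1,2), (10,G2,3), (12,G3,4), (13,G1,5), (18,G4,6), (19,G4,7), (20,G2,8.5), (20,G4,8.5), (22,G2,10.5), (22,G3,10.5), (26,G3,12), (30,G4,13), (33,G4,14)
Step 2: Sum ranks within each group.
R_1 = 8 (n_1 = 3)
R_2 = 22 (n_2 = 3)
R_3 = 26.5 (n_3 = 3)
R_4 = 48.5 (n_4 = 5)
Step 3: H = 12/(N(N+1)) * sum(R_i^2/n_i) - 3(N+1)
     = 12/(14*15) * (8^2/3 + 22^2/3 + 26.5^2/3 + 48.5^2/5) - 3*15
     = 0.057143 * 887.2 - 45
     = 5.697143.
Step 4: Ties present; correction factor C = 1 - 12/(14^3 - 14) = 0.995604. Corrected H = 5.697143 / 0.995604 = 5.722296.
Step 5: Under H0, H ~ chi^2(3); p-value = 0.125931.
Step 6: alpha = 0.1. fail to reject H0.

H = 5.7223, df = 3, p = 0.125931, fail to reject H0.


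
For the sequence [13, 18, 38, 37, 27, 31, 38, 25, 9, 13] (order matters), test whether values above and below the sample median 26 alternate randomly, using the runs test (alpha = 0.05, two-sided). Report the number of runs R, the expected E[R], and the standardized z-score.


Step 1: Compute median = 26; label A = above, B = below.
Labels in order: BBAAAAABBB  (n_A = 5, n_B = 5)
Step 2: Count runs R = 3.
Step 3: Under H0 (random ordering), E[R] = 2*n_A*n_B/(n_A+n_B) + 1 = 2*5*5/10 + 1 = 6.0000.
        Var[R] = 2*n_A*n_B*(2*n_A*n_B - n_A - n_B) / ((n_A+n_B)^2 * (n_A+n_B-1)) = 2000/900 = 2.2222.
        SD[R] = 1.4907.
Step 4: Continuity-corrected z = (R + 0.5 - E[R]) / SD[R] = (3 + 0.5 - 6.0000) / 1.4907 = -1.6771.
Step 5: Two-sided p-value via normal approximation = 2*(1 - Phi(|z|)) = 0.093533.
Step 6: alpha = 0.05. fail to reject H0.

R = 3, z = -1.6771, p = 0.093533, fail to reject H0.


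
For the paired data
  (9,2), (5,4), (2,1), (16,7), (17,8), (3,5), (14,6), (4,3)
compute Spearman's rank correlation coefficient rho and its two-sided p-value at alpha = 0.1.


Step 1: Rank x and y separately (midranks; no ties here).
rank(x): 9->5, 5->4, 2->1, 16->7, 17->8, 3->2, 14->6, 4->3
rank(y): 2->2, 4->4, 1->1, 7->7, 8->8, 5->5, 6->6, 3->3
Step 2: d_i = R_x(i) - R_y(i); compute d_i^2.
  (5-2)^2=9, (4-4)^2=0, (1-1)^2=0, (7-7)^2=0, (8-8)^2=0, (2-5)^2=9, (6-6)^2=0, (3-3)^2=0
sum(d^2) = 18.
Step 3: rho = 1 - 6*18 / (8*(8^2 - 1)) = 1 - 108/504 = 0.785714.
Step 4: Under H0, t = rho * sqrt((n-2)/(1-rho^2)) = 3.1113 ~ t(6).
Step 5: Two-sided p-value from the t-distribution with 6 df = 0.020815.
Step 6: alpha = 0.1. reject H0.

rho = 0.7857, p = 0.020815, reject H0 at alpha = 0.1.


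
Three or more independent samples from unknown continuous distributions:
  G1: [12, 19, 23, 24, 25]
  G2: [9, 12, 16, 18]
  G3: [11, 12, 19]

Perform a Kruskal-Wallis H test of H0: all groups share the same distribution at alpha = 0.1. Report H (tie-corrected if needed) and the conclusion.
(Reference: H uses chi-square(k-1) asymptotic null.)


Step 1: Combine all N = 12 observations and assign midranks.
sorted (value, group, rank): (9,G2,1), (11,G3,2), (12,G1,4), (12,G2,4), (12,G3,4), (16,G2,6), (18,G2,7), (19,G1,8.5), (19,G3,8.5), (23,G1,10), (24,G1,11), (25,G1,12)
Step 2: Sum ranks within each group.
R_1 = 45.5 (n_1 = 5)
R_2 = 18 (n_2 = 4)
R_3 = 14.5 (n_3 = 3)
Step 3: H = 12/(N(N+1)) * sum(R_i^2/n_i) - 3(N+1)
     = 12/(12*13) * (45.5^2/5 + 18^2/4 + 14.5^2/3) - 3*13
     = 0.076923 * 565.133 - 39
     = 4.471795.
Step 4: Ties present; correction factor C = 1 - 30/(12^3 - 12) = 0.982517. Corrected H = 4.471795 / 0.982517 = 4.551364.
Step 5: Under H0, H ~ chi^2(2); p-value = 0.102727.
Step 6: alpha = 0.1. fail to reject H0.

H = 4.5514, df = 2, p = 0.102727, fail to reject H0.


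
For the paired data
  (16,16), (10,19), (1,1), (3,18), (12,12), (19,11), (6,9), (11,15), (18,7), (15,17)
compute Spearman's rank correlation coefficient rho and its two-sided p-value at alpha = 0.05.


Step 1: Rank x and y separately (midranks; no ties here).
rank(x): 16->8, 10->4, 1->1, 3->2, 12->6, 19->10, 6->3, 11->5, 18->9, 15->7
rank(y): 16->7, 19->10, 1->1, 18->9, 12->5, 11->4, 9->3, 15->6, 7->2, 17->8
Step 2: d_i = R_x(i) - R_y(i); compute d_i^2.
  (8-7)^2=1, (4-10)^2=36, (1-1)^2=0, (2-9)^2=49, (6-5)^2=1, (10-4)^2=36, (3-3)^2=0, (5-6)^2=1, (9-2)^2=49, (7-8)^2=1
sum(d^2) = 174.
Step 3: rho = 1 - 6*174 / (10*(10^2 - 1)) = 1 - 1044/990 = -0.054545.
Step 4: Under H0, t = rho * sqrt((n-2)/(1-rho^2)) = -0.1545 ~ t(8).
Step 5: Two-sided p-value from the t-distribution with 8 df = 0.881036.
Step 6: alpha = 0.05. fail to reject H0.

rho = -0.0545, p = 0.881036, fail to reject H0 at alpha = 0.05.


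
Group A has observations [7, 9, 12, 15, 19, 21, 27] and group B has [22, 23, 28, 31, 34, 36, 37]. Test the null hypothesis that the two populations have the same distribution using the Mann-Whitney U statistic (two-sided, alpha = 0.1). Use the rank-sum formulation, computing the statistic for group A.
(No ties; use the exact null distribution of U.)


Step 1: Combine and sort all 14 observations; assign midranks.
sorted (value, group): (7,X), (9,X), (12,X), (15,X), (19,X), (21,X), (22,Y), (23,Y), (27,X), (28,Y), (31,Y), (34,Y), (36,Y), (37,Y)
ranks: 7->1, 9->2, 12->3, 15->4, 19->5, 21->6, 22->7, 23->8, 27->9, 28->10, 31->11, 34->12, 36->13, 37->14
Step 2: Rank sum for X: R1 = 1 + 2 + 3 + 4 + 5 + 6 + 9 = 30.
Step 3: U_X = R1 - n1(n1+1)/2 = 30 - 7*8/2 = 30 - 28 = 2.
       U_Y = n1*n2 - U_X = 49 - 2 = 47.
Step 4: No ties, so the exact null distribution of U (based on enumerating the C(14,7) = 3432 equally likely rank assignments) gives the two-sided p-value.
Step 5: p-value = 0.002331; compare to alpha = 0.1. reject H0.

U_X = 2, p = 0.002331, reject H0 at alpha = 0.1.


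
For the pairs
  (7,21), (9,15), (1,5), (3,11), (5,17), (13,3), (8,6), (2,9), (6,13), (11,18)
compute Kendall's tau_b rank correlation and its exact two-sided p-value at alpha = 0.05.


Step 1: Enumerate the 45 unordered pairs (i,j) with i<j and classify each by sign(x_j-x_i) * sign(y_j-y_i).
  (1,2):dx=+2,dy=-6->D; (1,3):dx=-6,dy=-16->C; (1,4):dx=-4,dy=-10->C; (1,5):dx=-2,dy=-4->C
  (1,6):dx=+6,dy=-18->D; (1,7):dx=+1,dy=-15->D; (1,8):dx=-5,dy=-12->C; (1,9):dx=-1,dy=-8->C
  (1,10):dx=+4,dy=-3->D; (2,3):dx=-8,dy=-10->C; (2,4):dx=-6,dy=-4->C; (2,5):dx=-4,dy=+2->D
  (2,6):dx=+4,dy=-12->D; (2,7):dx=-1,dy=-9->C; (2,8):dx=-7,dy=-6->C; (2,9):dx=-3,dy=-2->C
  (2,10):dx=+2,dy=+3->C; (3,4):dx=+2,dy=+6->C; (3,5):dx=+4,dy=+12->C; (3,6):dx=+12,dy=-2->D
  (3,7):dx=+7,dy=+1->C; (3,8):dx=+1,dy=+4->C; (3,9):dx=+5,dy=+8->C; (3,10):dx=+10,dy=+13->C
  (4,5):dx=+2,dy=+6->C; (4,6):dx=+10,dy=-8->D; (4,7):dx=+5,dy=-5->D; (4,8):dx=-1,dy=-2->C
  (4,9):dx=+3,dy=+2->C; (4,10):dx=+8,dy=+7->C; (5,6):dx=+8,dy=-14->D; (5,7):dx=+3,dy=-11->D
  (5,8):dx=-3,dy=-8->C; (5,9):dx=+1,dy=-4->D; (5,10):dx=+6,dy=+1->C; (6,7):dx=-5,dy=+3->D
  (6,8):dx=-11,dy=+6->D; (6,9):dx=-7,dy=+10->D; (6,10):dx=-2,dy=+15->D; (7,8):dx=-6,dy=+3->D
  (7,9):dx=-2,dy=+7->D; (7,10):dx=+3,dy=+12->C; (8,9):dx=+4,dy=+4->C; (8,10):dx=+9,dy=+9->C
  (9,10):dx=+5,dy=+5->C
Step 2: C = 27, D = 18, total pairs = 45.
Step 3: tau = (C - D)/(n(n-1)/2) = (27 - 18)/45 = 0.200000.
Step 4: Exact two-sided p-value (enumerate n! = 3628800 permutations of y under H0): p = 0.484313.
Step 5: alpha = 0.05. fail to reject H0.

tau_b = 0.2000 (C=27, D=18), p = 0.484313, fail to reject H0.


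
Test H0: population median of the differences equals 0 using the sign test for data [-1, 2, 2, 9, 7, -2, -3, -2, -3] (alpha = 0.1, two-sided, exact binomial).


Step 1: Discard zero differences. Original n = 9; n_eff = number of nonzero differences = 9.
Nonzero differences (with sign): -1, +2, +2, +9, +7, -2, -3, -2, -3
Step 2: Count signs: positive = 4, negative = 5.
Step 3: Under H0: P(positive) = 0.5, so the number of positives S ~ Bin(9, 0.5).
Step 4: Two-sided exact p-value = sum of Bin(9,0.5) probabilities at or below the observed probability = 1.000000.
Step 5: alpha = 0.1. fail to reject H0.

n_eff = 9, pos = 4, neg = 5, p = 1.000000, fail to reject H0.


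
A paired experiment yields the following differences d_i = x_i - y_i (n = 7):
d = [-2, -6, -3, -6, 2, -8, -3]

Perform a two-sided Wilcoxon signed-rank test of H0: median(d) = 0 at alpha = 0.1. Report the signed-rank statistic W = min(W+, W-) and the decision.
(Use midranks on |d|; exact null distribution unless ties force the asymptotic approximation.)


Step 1: Drop any zero differences (none here) and take |d_i|.
|d| = [2, 6, 3, 6, 2, 8, 3]
Step 2: Midrank |d_i| (ties get averaged ranks).
ranks: |2|->1.5, |6|->5.5, |3|->3.5, |6|->5.5, |2|->1.5, |8|->7, |3|->3.5
Step 3: Attach original signs; sum ranks with positive sign and with negative sign.
W+ = 1.5 = 1.5
W- = 1.5 + 5.5 + 3.5 + 5.5 + 7 + 3.5 = 26.5
(Check: W+ + W- = 28 should equal n(n+1)/2 = 28.)
Step 4: Test statistic W = min(W+, W-) = 1.5.
Step 5: Ties in |d|, so use the tie-corrected normal approximation.
        E[W] = n(n+1)/4 = 7*8/4 = 14.
        Tie groups: |d|=2 (t=2), |d|=3 (t=2), |d|=6 (t=2); sum(t^3 - t) = 18.
        Var[W] = n(n+1)(2n+1)/24 - sum(t^3-t)/48 = 840/24 - 18/48 = 34.625.
        z = (W - E[W]) / sqrt(Var[W]) = (1.5 - 14) / 5.8843 = -2.1243.
        Two-sided p = 2*Phi(z) = 0.033645.
Step 6: alpha = 0.1. reject H0.

W+ = 1.5, W- = 26.5, W = min = 1.5, p = 0.033645, reject H0.
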